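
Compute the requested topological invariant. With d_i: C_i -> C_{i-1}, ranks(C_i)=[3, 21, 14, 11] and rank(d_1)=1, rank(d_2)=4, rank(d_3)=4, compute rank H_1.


rank H_k = rank(ker d_k) - rank(im d_{k+1}).
rank(ker d_1) = rank(C_1) - rank(d_1) = 21 - 1 = 20.
rank(im d_{1+1}) = 4.
rank H_1 = 20 - 4 = 16

16


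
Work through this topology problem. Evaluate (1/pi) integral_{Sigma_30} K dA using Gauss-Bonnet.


Gauss-Bonnet: integral K dA = 2*pi*chi(M).
chi(Sigma_30) = 2 - 2*30 = -58.
(integral K dA)/pi = 2*chi = 2*(-58) = -116

-116


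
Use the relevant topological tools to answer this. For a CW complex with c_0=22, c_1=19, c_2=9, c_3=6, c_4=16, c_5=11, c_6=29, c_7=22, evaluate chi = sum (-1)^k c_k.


chi = sum_k (-1)^k c_k.
= (-1)^0*22 + (-1)^1*19 + (-1)^2*9 + (-1)^3*6 + (-1)^4*16 + (-1)^5*11 + (-1)^6*29 + (-1)^7*22
= (22) + (-19) + (9) + (-6) + (16) + (-11) + (29) + (-22)
= 18

18


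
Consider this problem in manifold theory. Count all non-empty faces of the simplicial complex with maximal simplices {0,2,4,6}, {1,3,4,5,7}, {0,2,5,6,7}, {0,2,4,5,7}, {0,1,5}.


Each maximal simplex on m vertices has 2^m - 1 nonempty faces.
Take the union (dedupe shared faces).
Total distinct faces = 77

77


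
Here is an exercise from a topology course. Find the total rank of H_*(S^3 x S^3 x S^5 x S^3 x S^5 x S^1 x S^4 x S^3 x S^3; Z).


Total Betti number is multiplicative under products.
Each S^d (d>=1) has total Betti number 2.
There are 9 sphere factors.
Total = 2^9 = 512

512


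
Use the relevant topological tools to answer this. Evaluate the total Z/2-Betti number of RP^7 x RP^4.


dim H^*(RP^n; Z/2) = n+1 (one Z/2 in each degree 0..n).
Total Betti number is multiplicative.
Total = (7+1) * (4+1) = 8 * 5 = 40

40


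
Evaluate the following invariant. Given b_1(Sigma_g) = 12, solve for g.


For a closed orientable surface: b_1 = 2g.
12 = 2g
g = 12 / 2 = 6

6


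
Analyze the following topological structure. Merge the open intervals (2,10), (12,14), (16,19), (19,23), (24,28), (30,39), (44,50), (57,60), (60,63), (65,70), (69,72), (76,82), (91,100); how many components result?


Sort and merge overlapping open intervals.
Merged: (2,10), (12,14), (16,19), (19,23), (24,28), (30,39), (44,50), (57,60), (60,63), (65,72), (76,82), (91,100).
Number of components = 12

12


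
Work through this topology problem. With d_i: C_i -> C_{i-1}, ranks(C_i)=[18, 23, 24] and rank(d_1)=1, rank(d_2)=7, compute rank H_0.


rank H_k = rank(ker d_k) - rank(im d_{k+1}).
rank(ker d_0) = rank(C_0) - rank(d_0) = 18 - 0 = 18.
rank(im d_{0+1}) = 1.
rank H_0 = 18 - 1 = 17

17


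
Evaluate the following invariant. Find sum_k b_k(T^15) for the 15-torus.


b_k(T^15) = C(15,k), so the sum over k is sum_k C(15,k) = 2^15.
Total = 2^15 = 32768

32768


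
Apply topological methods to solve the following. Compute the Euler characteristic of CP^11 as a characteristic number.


For any closed oriented manifold, <e(TM),[M]> = chi(M).
chi(CP^11) = 11+1 = 12

12


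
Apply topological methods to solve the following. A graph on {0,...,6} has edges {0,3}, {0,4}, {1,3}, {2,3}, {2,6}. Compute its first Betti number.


b_1 = E - V + (number of components).
E = 5, V = 7, components = 2.
b_1 = 5 - 7 + 2 = 0

0


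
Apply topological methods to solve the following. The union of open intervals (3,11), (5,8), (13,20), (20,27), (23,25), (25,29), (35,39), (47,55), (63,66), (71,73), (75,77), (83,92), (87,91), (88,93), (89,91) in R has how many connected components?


Sort and merge overlapping open intervals.
Merged: (3,11), (13,20), (20,29), (35,39), (47,55), (63,66), (71,73), (75,77), (83,93).
Number of components = 9

9


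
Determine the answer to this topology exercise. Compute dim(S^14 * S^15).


Join of spheres: S^m * S^n = S^{m+n+1}.
dim = 14 + 15 + 1 = 30

30


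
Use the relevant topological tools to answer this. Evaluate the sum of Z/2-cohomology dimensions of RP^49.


H^k(RP^49; Z/2) = Z/2 for each 0 <= k <= 49.
Total dimension = 49 + 1 = 50

50


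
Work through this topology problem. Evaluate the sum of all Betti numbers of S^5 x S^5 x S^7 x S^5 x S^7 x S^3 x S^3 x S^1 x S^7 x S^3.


Total Betti number is multiplicative under products.
Each S^d (d>=1) has total Betti number 2.
There are 10 sphere factors.
Total = 2^10 = 1024

1024


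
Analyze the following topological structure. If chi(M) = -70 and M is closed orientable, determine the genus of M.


chi = 2 - 2g for closed orientable surfaces.
-70 = 2 - 2g
2g = 2 - (-70) = 72
g = 36

36


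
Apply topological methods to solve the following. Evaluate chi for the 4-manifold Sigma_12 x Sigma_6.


chi(Sigma_12) = 2 - 2*12 = -22
chi(Sigma_6) = 2 - 2*6 = -10
chi(product) = (-22) * (-10) = 220

220


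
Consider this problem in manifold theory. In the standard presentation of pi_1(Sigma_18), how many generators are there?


Standard presentation: pi_1(Sigma_g) = <a_1,b_1,...,a_g,b_g | [a_1,b_1]...[a_g,b_g] = 1>.
Number of generators = 2g = 2*18 = 36

36


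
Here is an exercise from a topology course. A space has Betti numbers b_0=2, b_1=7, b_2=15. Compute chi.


chi = sum_k (-1)^k b_k.
= (2) + (-7) + (15)
= 10

10


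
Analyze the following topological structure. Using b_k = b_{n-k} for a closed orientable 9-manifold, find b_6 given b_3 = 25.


Poincare duality for closed orientable n-manifolds: b_k = b_{n-k}.
Here n = 9, so b_6 = b_3 = 25

25


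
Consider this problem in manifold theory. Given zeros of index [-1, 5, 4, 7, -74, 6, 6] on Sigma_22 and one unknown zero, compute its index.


Poincare-Hopf: sum of indices = chi(M).
chi(Sigma_22) = 2 - 2*22 = -42.
Sum of known indices = -47.
x = chi - (sum known) = -42 - (-47) = 5

5


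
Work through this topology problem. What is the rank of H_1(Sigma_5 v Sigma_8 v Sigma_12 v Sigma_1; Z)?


For a wedge X v Y: reduced H_k(X v Y) = H_k(X) + H_k(Y).
Each Sigma_g contributes b_1 = 2g.
b_1 = 10 + 16 + 24 + 2 = 52

52


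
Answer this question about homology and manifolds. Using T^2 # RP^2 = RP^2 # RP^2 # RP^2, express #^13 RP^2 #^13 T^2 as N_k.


Since a >= 1, the sum is non-orientable; each T^2 can be replaced by RP^2 # RP^2 (since T^2#RP^2 = 3RP^2).
Total crosscaps k = 13 + 2*13 = 39.
Check via chi: chi = 13*1 + 13*0 - (13+13-1)*2 = -37 = 2 - k = -37. Consistent.

39


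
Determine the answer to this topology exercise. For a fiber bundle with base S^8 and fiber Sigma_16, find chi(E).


chi(S^8) = 2 (n even), chi(Sigma_16) = 2 - 2*16 = -30.
chi(E) = 2 * (-30) = -60

-60


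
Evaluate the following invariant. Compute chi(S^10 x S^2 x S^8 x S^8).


chi is multiplicative: chi(X x Y) = chi(X) chi(Y).
Each even-dim sphere has chi = 2. There are 4 factors.
chi = 2^4 = 16

16


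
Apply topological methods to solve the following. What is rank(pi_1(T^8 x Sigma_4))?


pi_1(A x B) = pi_1(A) x pi_1(B); rank of abelianization = b_1.
b_1(T^8) = 8, b_1(Sigma_4) = 2*4 = 8.
b_1(product) = 8 + 8 = 16

16


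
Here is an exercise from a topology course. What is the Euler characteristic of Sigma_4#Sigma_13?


chi(Sigma_4) = 2 - 2*4 = -6
chi(Sigma_13) = 2 - 2*13 = -24
For surfaces: chi(A#B) = chi(A) + chi(B) - 2.
chi = -6 + -24 - 2 = -32

-32


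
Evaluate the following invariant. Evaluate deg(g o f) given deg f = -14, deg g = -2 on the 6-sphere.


Degree is multiplicative under composition: deg(g o f) = deg(g) * deg(f).
= -2 * -14 = 28

28


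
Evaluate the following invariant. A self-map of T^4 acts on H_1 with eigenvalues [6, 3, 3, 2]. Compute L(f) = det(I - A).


For a torus self-map: L(f) = det(I - A) where A acts on H_1.
L(f) = (1-6) * (1-3) * (1-3) * (1-2) = -5 * -2 * -2 * -1 = 20

20


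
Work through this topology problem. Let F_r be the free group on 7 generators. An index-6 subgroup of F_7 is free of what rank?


Nielsen-Schreier: an index-n subgroup of F_r is free of rank 1 + n(r-1).
Equivalently: chi(cover) = n*chi(base); chi(vee_r S^1) = 1 - 7 = -6.
chi(E) = 6*(-6) = -36; rank = 1 - chi(E) = 1 - (-36) = 37.
rank = 1 + 6*(7-1) = 1 + 36 = 37

37


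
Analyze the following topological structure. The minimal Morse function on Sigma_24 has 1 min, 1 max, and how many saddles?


A perfect Morse function has m_k = b_k.
For Sigma_24: b_0=1, b_1=2g=48, b_2=1.
Saddles m_1 = 2g = 48

48


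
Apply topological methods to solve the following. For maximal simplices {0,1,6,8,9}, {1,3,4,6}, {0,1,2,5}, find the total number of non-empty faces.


Each maximal simplex on m vertices has 2^m - 1 nonempty faces.
Take the union (dedupe shared faces).
Total distinct faces = 55

55


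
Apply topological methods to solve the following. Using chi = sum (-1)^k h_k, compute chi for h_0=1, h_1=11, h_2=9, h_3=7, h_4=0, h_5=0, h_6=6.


Handles of index k contribute (-1)^k to chi (same as CW cells).
chi = (1) + (-11) + (9) + (-7) + (0) + (0) + (6) = -2

-2


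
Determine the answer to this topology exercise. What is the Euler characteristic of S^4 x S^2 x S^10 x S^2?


chi is multiplicative: chi(X x Y) = chi(X) chi(Y).
Each even-dim sphere has chi = 2. There are 4 factors.
chi = 2^4 = 16

16


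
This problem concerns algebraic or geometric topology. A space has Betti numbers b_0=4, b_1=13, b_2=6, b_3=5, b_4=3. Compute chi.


chi = sum_k (-1)^k b_k.
= (4) + (-13) + (6) + (-5) + (3)
= -5

-5


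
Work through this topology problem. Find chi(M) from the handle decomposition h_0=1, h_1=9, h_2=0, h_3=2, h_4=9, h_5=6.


Handles of index k contribute (-1)^k to chi (same as CW cells).
chi = (1) + (-9) + (0) + (-2) + (9) + (-6) = -7

-7


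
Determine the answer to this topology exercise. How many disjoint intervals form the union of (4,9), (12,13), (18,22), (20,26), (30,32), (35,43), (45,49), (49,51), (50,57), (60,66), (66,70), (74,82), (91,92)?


Sort and merge overlapping open intervals.
Merged: (4,9), (12,13), (18,26), (30,32), (35,43), (45,49), (49,57), (60,66), (66,70), (74,82), (91,92).
Number of components = 11

11


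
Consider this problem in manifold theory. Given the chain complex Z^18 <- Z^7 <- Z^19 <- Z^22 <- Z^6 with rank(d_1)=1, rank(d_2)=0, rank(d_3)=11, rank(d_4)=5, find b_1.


rank H_k = rank(ker d_k) - rank(im d_{k+1}).
rank(ker d_1) = rank(C_1) - rank(d_1) = 7 - 1 = 6.
rank(im d_{1+1}) = 0.
rank H_1 = 6 - 0 = 6

6


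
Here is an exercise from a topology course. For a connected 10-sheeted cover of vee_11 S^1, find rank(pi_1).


Nielsen-Schreier: an index-n subgroup of F_r is free of rank 1 + n(r-1).
Equivalently: chi(cover) = n*chi(base); chi(vee_r S^1) = 1 - 11 = -10.
chi(E) = 10*(-10) = -100; rank = 1 - chi(E) = 1 - (-100) = 101.
rank = 1 + 10*(11-1) = 1 + 100 = 101

101


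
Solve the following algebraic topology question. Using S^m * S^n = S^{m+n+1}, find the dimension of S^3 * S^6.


Join of spheres: S^m * S^n = S^{m+n+1}.
dim = 3 + 6 + 1 = 10

10


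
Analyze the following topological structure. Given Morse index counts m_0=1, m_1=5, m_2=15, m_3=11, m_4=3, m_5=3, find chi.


Morse theory: chi(M) = sum_k (-1)^k m_k where m_k = #(index-k critical points).
= (1) + (-5) + (15) + (-11) + (3) + (-3) = 0

0


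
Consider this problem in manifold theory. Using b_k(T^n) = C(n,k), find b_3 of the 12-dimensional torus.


By the Kunneth formula, b_k(T^n) = C(n,k).
b_3(T^12) = C(12,3).
C(12,3) = 12!/(3!*9!) = 220

220


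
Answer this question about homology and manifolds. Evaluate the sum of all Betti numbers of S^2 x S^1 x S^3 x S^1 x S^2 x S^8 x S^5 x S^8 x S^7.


Total Betti number is multiplicative under products.
Each S^d (d>=1) has total Betti number 2.
There are 9 sphere factors.
Total = 2^9 = 512

512


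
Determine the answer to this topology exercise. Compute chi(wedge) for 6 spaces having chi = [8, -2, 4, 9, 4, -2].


chi(A v B) = chi(A) + chi(B) - 1 (one point identified).
For 6 spaces: chi = (sum chi_i) - (6 - 1).
sum = 21; chi = 21 - 5 = 16

16


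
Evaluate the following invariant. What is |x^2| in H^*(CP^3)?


|x| = 2 in H^*(CP^n).
|x^2| = 2 * |x| = 2 * 2 = 4

4


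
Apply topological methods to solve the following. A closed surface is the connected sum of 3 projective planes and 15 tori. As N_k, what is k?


Since a >= 1, the sum is non-orientable; each T^2 can be replaced by RP^2 # RP^2 (since T^2#RP^2 = 3RP^2).
Total crosscaps k = 3 + 2*15 = 33.
Check via chi: chi = 3*1 + 15*0 - (3+15-1)*2 = -31 = 2 - k = -31. Consistent.

33


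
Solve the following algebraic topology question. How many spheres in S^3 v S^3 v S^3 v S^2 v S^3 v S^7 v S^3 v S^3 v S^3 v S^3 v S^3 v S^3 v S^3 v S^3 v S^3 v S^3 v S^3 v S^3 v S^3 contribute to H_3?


For a wedge of spheres, H_k (k>0) is free on one generator per sphere of dimension k.
Spheres of dimension 3: count = 17.
b_3 = 17

17


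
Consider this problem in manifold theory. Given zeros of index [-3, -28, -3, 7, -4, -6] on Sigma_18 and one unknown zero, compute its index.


Poincare-Hopf: sum of indices = chi(M).
chi(Sigma_18) = 2 - 2*18 = -34.
Sum of known indices = -37.
x = chi - (sum known) = -34 - (-37) = 3

3


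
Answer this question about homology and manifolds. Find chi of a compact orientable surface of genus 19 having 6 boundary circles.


For a compact orientable surface with genus g and b boundary components: chi = 2 - 2g - b.
chi = 2 - 2*19 - 6 = 2 - 38 - 6 = -42

-42


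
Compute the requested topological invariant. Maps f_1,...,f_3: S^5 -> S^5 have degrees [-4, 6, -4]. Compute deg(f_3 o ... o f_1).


Degree is multiplicative: deg(composition) = product of degrees.
= (-4) * (6) * (-4) = 96

96


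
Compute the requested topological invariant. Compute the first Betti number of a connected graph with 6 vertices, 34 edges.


For a connected graph: rank(pi_1) = b_1 = E - V + 1 = 1 - chi.
chi = V - E = 6 - 34 = -28.
rank = 1 - (-28) = 34 - 6 + 1 = 29

29


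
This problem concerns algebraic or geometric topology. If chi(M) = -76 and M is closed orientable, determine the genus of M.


chi = 2 - 2g for closed orientable surfaces.
-76 = 2 - 2g
2g = 2 - (-76) = 78
g = 39

39


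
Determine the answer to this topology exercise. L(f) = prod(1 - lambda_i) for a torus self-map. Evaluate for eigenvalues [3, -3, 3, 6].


For a torus self-map: L(f) = det(I - A) where A acts on H_1.
L(f) = (1-3) * (1--3) * (1-3) * (1-6) = -2 * 4 * -2 * -5 = -80

-80


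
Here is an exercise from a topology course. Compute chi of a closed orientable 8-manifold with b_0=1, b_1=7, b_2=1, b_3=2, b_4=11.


By Poincare duality b_k = b_{8-k}, so full Betti numbers: b_0=1, b_1=7, b_2=1, b_3=2, b_4=11, b_5=2, b_6=1, b_7=7, b_8=1.
chi = sum (-1)^k b_k = -3

-3


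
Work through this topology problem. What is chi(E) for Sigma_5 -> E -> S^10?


chi(S^10) = 2 (n even), chi(Sigma_5) = 2 - 2*5 = -8.
chi(E) = 2 * (-8) = -16

-16


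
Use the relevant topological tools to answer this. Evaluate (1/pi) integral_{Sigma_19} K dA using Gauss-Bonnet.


Gauss-Bonnet: integral K dA = 2*pi*chi(M).
chi(Sigma_19) = 2 - 2*19 = -36.
(integral K dA)/pi = 2*chi = 2*(-36) = -72

-72


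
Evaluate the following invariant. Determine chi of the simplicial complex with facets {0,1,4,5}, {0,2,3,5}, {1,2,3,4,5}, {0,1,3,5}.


Enumerate all faces; f-vector: f_0=6, f_1=15, f_2=17, f_3=8, f_4=1.
chi = sum (-1)^k f_k = 1

1


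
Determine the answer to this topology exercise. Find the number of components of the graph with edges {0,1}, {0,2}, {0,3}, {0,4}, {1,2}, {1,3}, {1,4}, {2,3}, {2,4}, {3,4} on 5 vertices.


Run DFS/union-find over 5 vertices.
V = 5, E = 10.
Number of components = 1

1


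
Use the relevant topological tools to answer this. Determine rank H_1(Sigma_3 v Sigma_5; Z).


For a wedge: H_1(A v B) = H_1(A) + H_1(B).
b_1(Sigma_3) = 6, b_1(Sigma_5) = 10.
b_1 = 6 + 10 = 16

16


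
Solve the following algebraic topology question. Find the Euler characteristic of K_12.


K_12: V = 12, E = C(12,2) = 66.
chi = V - E = 12 - 66 = -54

-54


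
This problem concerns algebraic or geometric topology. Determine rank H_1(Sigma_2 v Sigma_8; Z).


For a wedge: H_1(A v B) = H_1(A) + H_1(B).
b_1(Sigma_2) = 4, b_1(Sigma_8) = 16.
b_1 = 4 + 16 = 20

20


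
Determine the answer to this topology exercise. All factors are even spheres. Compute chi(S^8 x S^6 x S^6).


chi is multiplicative: chi(X x Y) = chi(X) chi(Y).
Each even-dim sphere has chi = 2. There are 3 factors.
chi = 2^3 = 8

8


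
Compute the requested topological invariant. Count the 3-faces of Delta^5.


Delta^5 has 5+1 vertices. A 3-face is a choice of 3+1 vertices.
f_3 = C(5+1, 3+1) = C(6,4) = 15

15


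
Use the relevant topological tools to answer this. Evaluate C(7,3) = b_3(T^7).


By the Kunneth formula, b_k(T^n) = C(n,k).
b_3(T^7) = C(7,3).
C(7,3) = 7!/(3!*4!) = 35

35


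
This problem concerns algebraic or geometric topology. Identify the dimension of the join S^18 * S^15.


Join of spheres: S^m * S^n = S^{m+n+1}.
dim = 18 + 15 + 1 = 34

34


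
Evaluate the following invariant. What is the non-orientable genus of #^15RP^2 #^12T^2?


Since a >= 1, the sum is non-orientable; each T^2 can be replaced by RP^2 # RP^2 (since T^2#RP^2 = 3RP^2).
Total crosscaps k = 15 + 2*12 = 39.
Check via chi: chi = 15*1 + 12*0 - (15+12-1)*2 = -37 = 2 - k = -37. Consistent.

39


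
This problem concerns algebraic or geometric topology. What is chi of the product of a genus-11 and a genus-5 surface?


chi(Sigma_11) = 2 - 2*11 = -20
chi(Sigma_5) = 2 - 2*5 = -8
chi(product) = (-20) * (-8) = 160

160


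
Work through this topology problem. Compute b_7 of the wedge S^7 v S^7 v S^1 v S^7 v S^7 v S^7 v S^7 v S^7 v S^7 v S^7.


For a wedge of spheres, H_k (k>0) is free on one generator per sphere of dimension k.
Spheres of dimension 7: count = 9.
b_7 = 9

9


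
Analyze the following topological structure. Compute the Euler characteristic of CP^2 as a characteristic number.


For any closed oriented manifold, <e(TM),[M]> = chi(M).
chi(CP^2) = 2+1 = 3

3


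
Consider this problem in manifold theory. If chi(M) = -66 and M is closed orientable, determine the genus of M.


chi = 2 - 2g for closed orientable surfaces.
-66 = 2 - 2g
2g = 2 - (-66) = 68
g = 34

34


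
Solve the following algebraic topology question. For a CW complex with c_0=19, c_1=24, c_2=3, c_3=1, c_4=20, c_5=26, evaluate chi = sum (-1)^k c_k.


chi = sum_k (-1)^k c_k.
= (-1)^0*19 + (-1)^1*24 + (-1)^2*3 + (-1)^3*1 + (-1)^4*20 + (-1)^5*26
= (19) + (-24) + (3) + (-1) + (20) + (-26)
= -9

-9


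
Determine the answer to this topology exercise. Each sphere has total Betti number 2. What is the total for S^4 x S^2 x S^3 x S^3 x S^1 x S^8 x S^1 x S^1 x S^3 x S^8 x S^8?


Total Betti number is multiplicative under products.
Each S^d (d>=1) has total Betti number 2.
There are 11 sphere factors.
Total = 2^11 = 2048

2048


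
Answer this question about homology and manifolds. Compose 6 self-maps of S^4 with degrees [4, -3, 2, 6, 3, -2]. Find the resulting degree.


Degree is multiplicative: deg(composition) = product of degrees.
= (4) * (-3) * (2) * (6) * (3) * (-2) = 864

864


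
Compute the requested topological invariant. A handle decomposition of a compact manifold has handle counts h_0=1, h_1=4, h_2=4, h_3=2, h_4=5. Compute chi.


Handles of index k contribute (-1)^k to chi (same as CW cells).
chi = (1) + (-4) + (4) + (-2) + (5) = 4

4


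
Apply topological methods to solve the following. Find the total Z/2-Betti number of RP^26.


H^k(RP^26; Z/2) = Z/2 for each 0 <= k <= 26.
Total dimension = 26 + 1 = 27

27


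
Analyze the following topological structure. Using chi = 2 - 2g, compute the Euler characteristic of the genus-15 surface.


For a closed orientable surface of genus g: chi = 2 - 2g.
Here g = 15.
chi = 2 - 2*15 = 2 - 30 = -28

-28


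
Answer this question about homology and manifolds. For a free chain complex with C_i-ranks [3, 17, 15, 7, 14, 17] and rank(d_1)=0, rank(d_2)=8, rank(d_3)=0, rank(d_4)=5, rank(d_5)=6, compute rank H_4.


rank H_k = rank(ker d_k) - rank(im d_{k+1}).
rank(ker d_4) = rank(C_4) - rank(d_4) = 14 - 5 = 9.
rank(im d_{4+1}) = 6.
rank H_4 = 9 - 6 = 3

3


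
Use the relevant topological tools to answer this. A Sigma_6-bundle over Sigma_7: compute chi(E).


For a fiber bundle F -> E -> B (with CW structure): chi(E) = chi(B) * chi(F).
chi(Sigma_7) = -12, chi(Sigma_6) = -10.
chi(E) = (-12) * (-10) = 120

120


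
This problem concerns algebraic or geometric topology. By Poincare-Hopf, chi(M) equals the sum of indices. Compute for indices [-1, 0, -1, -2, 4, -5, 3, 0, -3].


Poincare-Hopf: chi(M) = sum of indices of zeros.
chi = (-1) + (0) + (-1) + (-2) + (4) + (-5) + (3) + (0) + (-3) = -5

-5


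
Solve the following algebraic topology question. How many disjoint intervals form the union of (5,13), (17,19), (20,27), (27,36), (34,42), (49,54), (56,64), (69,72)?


Sort and merge overlapping open intervals.
Merged: (5,13), (17,19), (20,27), (27,42), (49,54), (56,64), (69,72).
Number of components = 7

7


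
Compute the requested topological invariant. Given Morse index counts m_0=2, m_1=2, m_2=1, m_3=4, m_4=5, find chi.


Morse theory: chi(M) = sum_k (-1)^k m_k where m_k = #(index-k critical points).
= (2) + (-2) + (1) + (-4) + (5) = 2

2


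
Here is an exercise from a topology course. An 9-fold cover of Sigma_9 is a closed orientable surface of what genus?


For an n-sheeted cover: chi(E) = n * chi(B).
chi(Sigma_9) = 2 - 2*9 = -16.
chi(E) = 9 * (-16) = -144.
genus(E) = (2 - chi(E))/2 = (2 - (-144))/2 = 146/2 = 73

73


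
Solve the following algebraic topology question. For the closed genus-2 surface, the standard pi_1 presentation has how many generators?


Standard presentation: pi_1(Sigma_g) = <a_1,b_1,...,a_g,b_g | [a_1,b_1]...[a_g,b_g] = 1>.
Number of generators = 2g = 2*2 = 4

4


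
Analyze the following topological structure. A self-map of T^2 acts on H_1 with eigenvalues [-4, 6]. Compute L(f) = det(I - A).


For a torus self-map: L(f) = det(I - A) where A acts on H_1.
L(f) = (1--4) * (1-6) = 5 * -5 = -25

-25


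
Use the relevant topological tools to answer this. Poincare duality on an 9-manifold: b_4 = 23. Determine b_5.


Poincare duality for closed orientable n-manifolds: b_k = b_{n-k}.
Here n = 9, so b_5 = b_4 = 23

23


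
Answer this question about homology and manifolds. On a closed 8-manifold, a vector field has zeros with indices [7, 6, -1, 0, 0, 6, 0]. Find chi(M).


Poincare-Hopf: chi(M) = sum of indices of zeros.
chi = (7) + (6) + (-1) + (0) + (0) + (6) + (0) = 18

18


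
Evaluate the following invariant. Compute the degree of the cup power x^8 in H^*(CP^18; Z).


|x| = 2 in H^*(CP^n).
|x^8| = 8 * |x| = 8 * 2 = 16

16


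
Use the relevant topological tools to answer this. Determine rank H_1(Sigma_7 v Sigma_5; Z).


For a wedge: H_1(A v B) = H_1(A) + H_1(B).
b_1(Sigma_7) = 14, b_1(Sigma_5) = 10.
b_1 = 14 + 10 = 24

24


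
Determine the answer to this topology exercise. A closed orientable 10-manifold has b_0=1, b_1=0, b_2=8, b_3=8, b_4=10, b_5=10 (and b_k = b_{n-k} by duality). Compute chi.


By Poincare duality b_k = b_{10-k}, so full Betti numbers: b_0=1, b_1=0, b_2=8, b_3=8, b_4=10, b_5=10, b_6=10, b_7=8, b_8=8, b_9=0, b_10=1.
chi = sum (-1)^k b_k = 12

12


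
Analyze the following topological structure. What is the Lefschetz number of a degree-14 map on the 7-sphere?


On S^7: L(f) = tr(f_0*) + (-1)^7 tr(f_7*) = 1 + (-1)^7 * deg(f).
L(f) = 1 + (-1)^7 * 14 = 1 + -14 = -13

-13


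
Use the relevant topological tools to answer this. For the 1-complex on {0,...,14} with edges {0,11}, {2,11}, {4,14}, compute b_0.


Run DFS/union-find over 15 vertices.
V = 15, E = 3.
Number of components = 12

12


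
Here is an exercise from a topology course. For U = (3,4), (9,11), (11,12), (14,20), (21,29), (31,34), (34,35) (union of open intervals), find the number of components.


Sort and merge overlapping open intervals.
Merged: (3,4), (9,11), (11,12), (14,20), (21,29), (31,34), (34,35).
Number of components = 7

7


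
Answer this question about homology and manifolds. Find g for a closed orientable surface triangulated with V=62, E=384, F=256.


chi = V - E + F = 62 - 384 + 256 = -66
For orientable closed surface: chi = 2 - 2g, so g = (2 - chi)/2.
g = (2 - (-66)) / 2 = 68 / 2 = 34

34


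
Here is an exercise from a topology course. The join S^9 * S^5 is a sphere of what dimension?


Join of spheres: S^m * S^n = S^{m+n+1}.
dim = 9 + 5 + 1 = 15

15


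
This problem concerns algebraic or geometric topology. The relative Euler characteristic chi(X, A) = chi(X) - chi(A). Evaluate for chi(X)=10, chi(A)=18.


Relative Euler characteristic: chi(X, A) = chi(X) - chi(A).
= 10 - (18) = -8

-8


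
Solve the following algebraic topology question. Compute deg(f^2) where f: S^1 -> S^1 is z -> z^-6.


deg(f) = -6. Degree is multiplicative: deg(f^2) = (deg f)^2.
deg(f^2) = (-6)^2 = 36

36


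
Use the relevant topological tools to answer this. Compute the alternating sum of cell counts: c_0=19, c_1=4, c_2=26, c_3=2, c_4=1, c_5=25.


chi = sum_k (-1)^k c_k.
= (-1)^0*19 + (-1)^1*4 + (-1)^2*26 + (-1)^3*2 + (-1)^4*1 + (-1)^5*25
= (19) + (-4) + (26) + (-2) + (1) + (-25)
= 15

15


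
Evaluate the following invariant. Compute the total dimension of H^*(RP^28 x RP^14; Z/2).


dim H^*(RP^n; Z/2) = n+1 (one Z/2 in each degree 0..n).
Total Betti number is multiplicative.
Total = (28+1) * (14+1) = 29 * 15 = 435

435


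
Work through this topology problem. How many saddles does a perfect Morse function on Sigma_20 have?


A perfect Morse function has m_k = b_k.
For Sigma_20: b_0=1, b_1=2g=40, b_2=1.
Saddles m_1 = 2g = 40

40


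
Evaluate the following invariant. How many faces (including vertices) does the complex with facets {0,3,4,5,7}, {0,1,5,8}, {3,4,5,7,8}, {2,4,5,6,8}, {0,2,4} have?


Each maximal simplex on m vertices has 2^m - 1 nonempty faces.
Take the union (dedupe shared faces).
Total distinct faces = 83

83


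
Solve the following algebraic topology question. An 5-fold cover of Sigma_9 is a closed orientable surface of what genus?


For an n-sheeted cover: chi(E) = n * chi(B).
chi(Sigma_9) = 2 - 2*9 = -16.
chi(E) = 5 * (-16) = -80.
genus(E) = (2 - chi(E))/2 = (2 - (-80))/2 = 82/2 = 41

41


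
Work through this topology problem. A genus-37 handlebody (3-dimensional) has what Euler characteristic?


A genus-g handlebody deformation retracts to a wedge of g circles.
chi(vee_g S^1) = 1 - g.
chi(H_37) = 1 - 37 = -36

-36


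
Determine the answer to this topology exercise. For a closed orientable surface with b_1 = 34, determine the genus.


For a closed orientable surface: b_1 = 2g.
34 = 2g
g = 34 / 2 = 17

17


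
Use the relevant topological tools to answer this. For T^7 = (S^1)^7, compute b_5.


By the Kunneth formula, b_k(T^n) = C(n,k).
b_5(T^7) = C(7,5).
C(7,5) = 7!/(5!*2!) = 21

21


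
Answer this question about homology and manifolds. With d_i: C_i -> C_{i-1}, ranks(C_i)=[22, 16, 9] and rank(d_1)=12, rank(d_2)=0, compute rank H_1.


rank H_k = rank(ker d_k) - rank(im d_{k+1}).
rank(ker d_1) = rank(C_1) - rank(d_1) = 16 - 12 = 4.
rank(im d_{1+1}) = 0.
rank H_1 = 4 - 0 = 4

4


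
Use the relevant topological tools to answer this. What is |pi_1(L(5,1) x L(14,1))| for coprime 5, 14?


pi_1(X x Y) = pi_1(X) x pi_1(Y).
pi_1(L(5,1)) = Z/5, pi_1(L(14,1)) = Z/14.
|Z/5 x Z/14| = 5 * 14 = 70

70


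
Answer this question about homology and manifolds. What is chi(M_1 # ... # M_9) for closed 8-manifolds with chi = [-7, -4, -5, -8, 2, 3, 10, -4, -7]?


For n-manifolds: chi(A#B) = chi(A) + chi(B) - chi(S^8).
chi(S^8) = 1 + (-1)^8 = 2.
chi(#) = (sum chi_i) - (9-1)*chi(S^8) = -20 - 8*2 = -36

-36


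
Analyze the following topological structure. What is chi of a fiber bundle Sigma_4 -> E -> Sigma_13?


For a fiber bundle F -> E -> B (with CW structure): chi(E) = chi(B) * chi(F).
chi(Sigma_13) = -24, chi(Sigma_4) = -6.
chi(E) = (-24) * (-6) = 144

144


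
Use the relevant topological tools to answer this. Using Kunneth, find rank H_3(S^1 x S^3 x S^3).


Each S^d has Poincare polynomial 1 + t^d.
The product S^1 x S^3 x S^3 has Poincare polynomial prod(1+t^d_i).
Expanding: b_0=1, b_1=1, b_3=2, b_4=2, b_6=1, b_7=1.
b_3 = 2

2


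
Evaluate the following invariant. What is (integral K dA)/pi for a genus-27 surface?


Gauss-Bonnet: integral K dA = 2*pi*chi(M).
chi(Sigma_27) = 2 - 2*27 = -52.
(integral K dA)/pi = 2*chi = 2*(-52) = -104

-104


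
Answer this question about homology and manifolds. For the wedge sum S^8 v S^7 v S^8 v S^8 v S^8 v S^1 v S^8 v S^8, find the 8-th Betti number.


For a wedge of spheres, H_k (k>0) is free on one generator per sphere of dimension k.
Spheres of dimension 8: count = 6.
b_8 = 6

6


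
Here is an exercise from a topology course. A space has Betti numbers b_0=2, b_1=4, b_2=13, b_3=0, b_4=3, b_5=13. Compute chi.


chi = sum_k (-1)^k b_k.
= (2) + (-4) + (13) + (0) + (3) + (-13)
= 1

1


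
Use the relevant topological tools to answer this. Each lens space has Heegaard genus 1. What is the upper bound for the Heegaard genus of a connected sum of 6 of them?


Heegaard genus satisfies g(A#B) <= g(A) + g(B).
Each lens space has g = 1.
Upper bound: 6 * 1 = 6

6


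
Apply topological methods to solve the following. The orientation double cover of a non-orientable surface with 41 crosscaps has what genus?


chi(N_41) = 2 - 41 = -39.
Double cover: chi(Sigma_g) = 2 * chi(N_41) = 2*(-39) = -78.
2 - 2g = -78, so g = (2 - (-78))/2 = 80/2 = 40

40


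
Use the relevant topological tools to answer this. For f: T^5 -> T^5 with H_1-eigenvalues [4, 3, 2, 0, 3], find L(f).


For a torus self-map: L(f) = det(I - A) where A acts on H_1.
L(f) = (1-4) * (1-3) * (1-2) * (1-0) * (1-3) = -3 * -2 * -1 * 1 * -2 = 12

12


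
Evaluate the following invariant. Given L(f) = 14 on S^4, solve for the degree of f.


L(f) = 1 + (-1)^4 deg(f) on S^4.
14 = 1 + (-1)^4 * deg(f)
(-1)^4 * deg(f) = 13
deg(f) = 13

13


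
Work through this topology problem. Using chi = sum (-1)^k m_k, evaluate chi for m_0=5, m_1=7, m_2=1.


Morse theory: chi(M) = sum_k (-1)^k m_k where m_k = #(index-k critical points).
= (5) + (-7) + (1) = -1

-1


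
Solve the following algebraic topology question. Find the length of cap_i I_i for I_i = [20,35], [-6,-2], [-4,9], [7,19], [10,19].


Intersection = [max(a_i), min(b_i)] = [20, -2].
Since 20 > -2, the intersection is empty.
Length = 0

0


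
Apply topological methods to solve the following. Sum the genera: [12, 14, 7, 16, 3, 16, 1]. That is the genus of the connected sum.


Genus is additive under connected sum of orientable surfaces.
g = 12 + 14 + 7 + 16 + 3 + 16 + 1 = 69

69


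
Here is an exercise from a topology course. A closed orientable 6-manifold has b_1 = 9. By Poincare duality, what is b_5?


Poincare duality for closed orientable n-manifolds: b_k = b_{n-k}.
Here n = 6, so b_5 = b_1 = 9

9


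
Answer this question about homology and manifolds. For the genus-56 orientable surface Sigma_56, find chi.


For a closed orientable surface of genus g: chi = 2 - 2g.
Here g = 56.
chi = 2 - 2*56 = 2 - 112 = -110

-110


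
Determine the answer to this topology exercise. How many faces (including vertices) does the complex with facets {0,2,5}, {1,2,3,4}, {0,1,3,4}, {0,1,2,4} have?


Each maximal simplex on m vertices has 2^m - 1 nonempty faces.
Take the union (dedupe shared faces).
Total distinct faces = 31

31


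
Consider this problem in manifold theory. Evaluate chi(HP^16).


HP^16 has one cell in each dimension 0, 4, ..., 4*16 (16+1 cells, all even-dim).
chi = 16 + 1 = 17

17


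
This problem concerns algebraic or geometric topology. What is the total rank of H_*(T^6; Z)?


b_k(T^6) = C(6,k), so the sum over k is sum_k C(6,k) = 2^6.
Total = 2^6 = 64

64


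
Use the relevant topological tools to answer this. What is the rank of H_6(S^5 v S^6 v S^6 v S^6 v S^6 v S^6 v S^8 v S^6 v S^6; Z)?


For a wedge of spheres, H_k (k>0) is free on one generator per sphere of dimension k.
Spheres of dimension 6: count = 7.
b_6 = 7

7


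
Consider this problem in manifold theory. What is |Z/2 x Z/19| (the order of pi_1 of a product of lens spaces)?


pi_1(X x Y) = pi_1(X) x pi_1(Y).
pi_1(L(2,1)) = Z/2, pi_1(L(19,1)) = Z/19.
|Z/2 x Z/19| = 2 * 19 = 38

38


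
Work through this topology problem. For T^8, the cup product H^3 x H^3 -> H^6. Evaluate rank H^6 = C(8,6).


Cup product: H^p x H^q -> H^{p+q}; here p+q = 3+3 = 6.
rank H^k(T^n) = C(n,k).
C(8,6) = 28

28


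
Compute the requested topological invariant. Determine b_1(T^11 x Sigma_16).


pi_1(A x B) = pi_1(A) x pi_1(B); rank of abelianization = b_1.
b_1(T^11) = 11, b_1(Sigma_16) = 2*16 = 32.
b_1(product) = 11 + 32 = 43

43


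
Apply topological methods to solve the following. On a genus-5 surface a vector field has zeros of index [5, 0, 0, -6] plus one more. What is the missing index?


Poincare-Hopf: sum of indices = chi(M).
chi(Sigma_5) = 2 - 2*5 = -8.
Sum of known indices = -1.
x = chi - (sum known) = -8 - (-1) = -7

-7


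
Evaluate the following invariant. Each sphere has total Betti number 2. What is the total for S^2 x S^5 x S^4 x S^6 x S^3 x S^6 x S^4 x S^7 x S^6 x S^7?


Total Betti number is multiplicative under products.
Each S^d (d>=1) has total Betti number 2.
There are 10 sphere factors.
Total = 2^10 = 1024

1024


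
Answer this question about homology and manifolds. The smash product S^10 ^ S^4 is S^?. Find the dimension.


S^m ^ S^n = S^{m+n}.
k = 10 + 4 = 14

14


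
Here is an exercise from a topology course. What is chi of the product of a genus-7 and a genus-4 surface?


chi(Sigma_7) = 2 - 2*7 = -12
chi(Sigma_4) = 2 - 2*4 = -6
chi(product) = (-12) * (-6) = 72

72


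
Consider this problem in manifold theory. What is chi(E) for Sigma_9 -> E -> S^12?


chi(S^12) = 2 (n even), chi(Sigma_9) = 2 - 2*9 = -16.
chi(E) = 2 * (-16) = -32

-32


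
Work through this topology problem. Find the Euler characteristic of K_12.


K_12: V = 12, E = C(12,2) = 66.
chi = V - E = 12 - 66 = -54

-54


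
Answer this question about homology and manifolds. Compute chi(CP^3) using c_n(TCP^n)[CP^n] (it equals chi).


For any closed oriented manifold, <e(TM),[M]> = chi(M).
chi(CP^3) = 3+1 = 4

4


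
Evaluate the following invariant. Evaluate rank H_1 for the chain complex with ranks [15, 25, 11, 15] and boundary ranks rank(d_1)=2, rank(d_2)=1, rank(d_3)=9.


rank H_k = rank(ker d_k) - rank(im d_{k+1}).
rank(ker d_1) = rank(C_1) - rank(d_1) = 25 - 2 = 23.
rank(im d_{1+1}) = 1.
rank H_1 = 23 - 1 = 22

22


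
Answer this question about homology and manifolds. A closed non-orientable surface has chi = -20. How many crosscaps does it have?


chi = 2 - k for closed non-orientable surfaces with k crosscaps.
-20 = 2 - k
k = 2 - (-20) = 22

22


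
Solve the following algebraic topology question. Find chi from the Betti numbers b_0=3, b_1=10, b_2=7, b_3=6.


chi = sum_k (-1)^k b_k.
= (3) + (-10) + (7) + (-6)
= -6

-6


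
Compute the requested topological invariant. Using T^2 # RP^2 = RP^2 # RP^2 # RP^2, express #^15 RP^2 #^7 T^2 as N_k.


Since a >= 1, the sum is non-orientable; each T^2 can be replaced by RP^2 # RP^2 (since T^2#RP^2 = 3RP^2).
Total crosscaps k = 15 + 2*7 = 29.
Check via chi: chi = 15*1 + 7*0 - (15+7-1)*2 = -27 = 2 - k = -27. Consistent.

29


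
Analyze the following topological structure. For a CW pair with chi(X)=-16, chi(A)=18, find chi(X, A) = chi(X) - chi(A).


Relative Euler characteristic: chi(X, A) = chi(X) - chi(A).
= -16 - (18) = -34

-34


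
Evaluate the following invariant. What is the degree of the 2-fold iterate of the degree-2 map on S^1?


deg(f) = 2. Degree is multiplicative: deg(f^2) = (deg f)^2.
deg(f^2) = (2)^2 = 4

4


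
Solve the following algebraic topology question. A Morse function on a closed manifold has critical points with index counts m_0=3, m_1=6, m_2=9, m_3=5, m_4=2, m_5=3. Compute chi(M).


Morse theory: chi(M) = sum_k (-1)^k m_k where m_k = #(index-k critical points).
= (3) + (-6) + (9) + (-5) + (2) + (-3) = 0

0


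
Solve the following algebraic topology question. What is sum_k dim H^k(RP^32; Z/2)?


H^k(RP^32; Z/2) = Z/2 for each 0 <= k <= 32.
Total dimension = 32 + 1 = 33

33


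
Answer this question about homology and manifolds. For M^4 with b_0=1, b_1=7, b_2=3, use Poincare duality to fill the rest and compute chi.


By Poincare duality b_k = b_{4-k}, so full Betti numbers: b_0=1, b_1=7, b_2=3, b_3=7, b_4=1.
chi = sum (-1)^k b_k = -9

-9


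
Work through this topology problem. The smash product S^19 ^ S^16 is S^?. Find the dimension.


S^m ^ S^n = S^{m+n}.
k = 19 + 16 = 35

35


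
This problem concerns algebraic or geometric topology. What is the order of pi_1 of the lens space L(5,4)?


pi_1(L(p,q)) = Z/pZ for any q coprime to p.
|pi_1(L(5,4))| = 5

5


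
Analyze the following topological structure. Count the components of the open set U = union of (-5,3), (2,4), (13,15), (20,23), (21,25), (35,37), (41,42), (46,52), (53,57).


Sort and merge overlapping open intervals.
Merged: (-5,4), (13,15), (20,25), (35,37), (41,42), (46,52), (53,57).
Number of components = 7

7


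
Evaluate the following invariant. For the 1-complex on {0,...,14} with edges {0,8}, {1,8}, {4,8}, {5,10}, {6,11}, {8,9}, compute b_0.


Run DFS/union-find over 15 vertices.
V = 15, E = 6.
Number of components = 9

9


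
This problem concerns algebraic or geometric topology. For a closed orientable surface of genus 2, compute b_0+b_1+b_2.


For Sigma_2: b_0 = 1, b_1 = 2g = 4, b_2 = 1.
Total = 1 + 4 + 1 = 6

6


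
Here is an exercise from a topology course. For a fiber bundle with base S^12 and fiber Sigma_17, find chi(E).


chi(S^12) = 2 (n even), chi(Sigma_17) = 2 - 2*17 = -32.
chi(E) = 2 * (-32) = -64

-64


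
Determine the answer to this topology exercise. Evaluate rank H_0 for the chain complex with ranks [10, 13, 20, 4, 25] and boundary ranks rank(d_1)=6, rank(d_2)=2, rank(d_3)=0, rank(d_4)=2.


rank H_k = rank(ker d_k) - rank(im d_{k+1}).
rank(ker d_0) = rank(C_0) - rank(d_0) = 10 - 0 = 10.
rank(im d_{0+1}) = 6.
rank H_0 = 10 - 6 = 4

4


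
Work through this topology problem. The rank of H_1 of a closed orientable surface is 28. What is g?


For a closed orientable surface: b_1 = 2g.
28 = 2g
g = 28 / 2 = 14

14


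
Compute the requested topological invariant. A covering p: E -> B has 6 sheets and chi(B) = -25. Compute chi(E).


For a finite covering: chi(E) = (number of sheets) * chi(B).
chi(E) = 6 * (-25) = -150

-150


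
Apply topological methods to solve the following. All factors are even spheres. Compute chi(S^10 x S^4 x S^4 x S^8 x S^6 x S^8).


chi is multiplicative: chi(X x Y) = chi(X) chi(Y).
Each even-dim sphere has chi = 2. There are 6 factors.
chi = 2^6 = 64

64


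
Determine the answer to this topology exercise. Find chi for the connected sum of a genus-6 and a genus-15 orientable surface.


chi(Sigma_6) = 2 - 2*6 = -10
chi(Sigma_15) = 2 - 2*15 = -28
For surfaces: chi(A#B) = chi(A) + chi(B) - 2.
chi = -10 + -28 - 2 = -40

-40


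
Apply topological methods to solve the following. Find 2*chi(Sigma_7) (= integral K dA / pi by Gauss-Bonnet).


Gauss-Bonnet: integral K dA = 2*pi*chi(M).
chi(Sigma_7) = 2 - 2*7 = -12.
(integral K dA)/pi = 2*chi = 2*(-12) = -24

-24


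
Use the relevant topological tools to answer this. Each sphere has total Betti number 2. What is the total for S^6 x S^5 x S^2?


Total Betti number is multiplicative under products.
Each S^d (d>=1) has total Betti number 2.
There are 3 sphere factors.
Total = 2^3 = 8

8
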